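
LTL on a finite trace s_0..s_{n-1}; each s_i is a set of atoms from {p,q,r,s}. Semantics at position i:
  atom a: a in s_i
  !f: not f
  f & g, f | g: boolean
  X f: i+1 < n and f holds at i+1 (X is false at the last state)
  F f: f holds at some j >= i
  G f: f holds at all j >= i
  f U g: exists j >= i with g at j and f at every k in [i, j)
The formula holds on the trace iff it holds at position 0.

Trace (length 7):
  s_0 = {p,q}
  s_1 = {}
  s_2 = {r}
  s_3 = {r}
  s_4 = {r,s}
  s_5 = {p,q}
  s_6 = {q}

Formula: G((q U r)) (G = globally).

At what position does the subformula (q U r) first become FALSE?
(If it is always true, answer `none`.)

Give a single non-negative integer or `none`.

s_0={p,q}: (q U r)=False q=True r=False
s_1={}: (q U r)=False q=False r=False
s_2={r}: (q U r)=True q=False r=True
s_3={r}: (q U r)=True q=False r=True
s_4={r,s}: (q U r)=True q=False r=True
s_5={p,q}: (q U r)=False q=True r=False
s_6={q}: (q U r)=False q=True r=False
G((q U r)) holds globally = False
First violation at position 0.

Answer: 0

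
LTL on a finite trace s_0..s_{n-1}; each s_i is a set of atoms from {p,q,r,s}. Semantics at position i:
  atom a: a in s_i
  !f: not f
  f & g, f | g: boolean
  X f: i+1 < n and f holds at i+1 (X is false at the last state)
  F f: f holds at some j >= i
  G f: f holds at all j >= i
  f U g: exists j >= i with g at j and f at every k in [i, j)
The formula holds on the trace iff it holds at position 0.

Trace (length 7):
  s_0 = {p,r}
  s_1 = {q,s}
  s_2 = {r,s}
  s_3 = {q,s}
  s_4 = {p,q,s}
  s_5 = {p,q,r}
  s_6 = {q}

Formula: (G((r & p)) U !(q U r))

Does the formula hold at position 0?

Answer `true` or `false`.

s_0={p,r}: (G((r & p)) U !(q U r))=False G((r & p))=False (r & p)=True r=True p=True !(q U r)=False (q U r)=True q=False
s_1={q,s}: (G((r & p)) U !(q U r))=False G((r & p))=False (r & p)=False r=False p=False !(q U r)=False (q U r)=True q=True
s_2={r,s}: (G((r & p)) U !(q U r))=False G((r & p))=False (r & p)=False r=True p=False !(q U r)=False (q U r)=True q=False
s_3={q,s}: (G((r & p)) U !(q U r))=False G((r & p))=False (r & p)=False r=False p=False !(q U r)=False (q U r)=True q=True
s_4={p,q,s}: (G((r & p)) U !(q U r))=False G((r & p))=False (r & p)=False r=False p=True !(q U r)=False (q U r)=True q=True
s_5={p,q,r}: (G((r & p)) U !(q U r))=False G((r & p))=False (r & p)=True r=True p=True !(q U r)=False (q U r)=True q=True
s_6={q}: (G((r & p)) U !(q U r))=True G((r & p))=False (r & p)=False r=False p=False !(q U r)=True (q U r)=False q=True

Answer: false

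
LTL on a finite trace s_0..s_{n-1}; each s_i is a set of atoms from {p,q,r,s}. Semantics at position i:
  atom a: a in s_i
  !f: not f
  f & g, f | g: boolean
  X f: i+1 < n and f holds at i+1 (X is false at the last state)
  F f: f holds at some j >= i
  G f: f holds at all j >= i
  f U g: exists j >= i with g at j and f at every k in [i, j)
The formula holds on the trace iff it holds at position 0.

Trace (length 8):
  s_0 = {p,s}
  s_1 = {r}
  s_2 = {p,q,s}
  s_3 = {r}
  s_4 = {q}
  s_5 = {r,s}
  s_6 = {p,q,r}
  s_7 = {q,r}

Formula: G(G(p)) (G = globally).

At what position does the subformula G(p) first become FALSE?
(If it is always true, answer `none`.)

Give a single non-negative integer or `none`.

Answer: 0

Derivation:
s_0={p,s}: G(p)=False p=True
s_1={r}: G(p)=False p=False
s_2={p,q,s}: G(p)=False p=True
s_3={r}: G(p)=False p=False
s_4={q}: G(p)=False p=False
s_5={r,s}: G(p)=False p=False
s_6={p,q,r}: G(p)=False p=True
s_7={q,r}: G(p)=False p=False
G(G(p)) holds globally = False
First violation at position 0.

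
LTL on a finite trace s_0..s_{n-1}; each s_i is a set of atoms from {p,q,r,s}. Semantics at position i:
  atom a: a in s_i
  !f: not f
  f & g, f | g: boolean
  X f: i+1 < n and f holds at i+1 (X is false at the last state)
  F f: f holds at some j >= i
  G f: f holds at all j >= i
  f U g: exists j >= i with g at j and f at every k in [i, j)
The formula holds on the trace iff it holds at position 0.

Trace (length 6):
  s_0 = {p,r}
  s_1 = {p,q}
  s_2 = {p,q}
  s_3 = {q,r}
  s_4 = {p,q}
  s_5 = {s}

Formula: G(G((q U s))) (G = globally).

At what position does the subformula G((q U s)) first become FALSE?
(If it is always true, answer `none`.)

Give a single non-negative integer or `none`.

s_0={p,r}: G((q U s))=False (q U s)=False q=False s=False
s_1={p,q}: G((q U s))=True (q U s)=True q=True s=False
s_2={p,q}: G((q U s))=True (q U s)=True q=True s=False
s_3={q,r}: G((q U s))=True (q U s)=True q=True s=False
s_4={p,q}: G((q U s))=True (q U s)=True q=True s=False
s_5={s}: G((q U s))=True (q U s)=True q=False s=True
G(G((q U s))) holds globally = False
First violation at position 0.

Answer: 0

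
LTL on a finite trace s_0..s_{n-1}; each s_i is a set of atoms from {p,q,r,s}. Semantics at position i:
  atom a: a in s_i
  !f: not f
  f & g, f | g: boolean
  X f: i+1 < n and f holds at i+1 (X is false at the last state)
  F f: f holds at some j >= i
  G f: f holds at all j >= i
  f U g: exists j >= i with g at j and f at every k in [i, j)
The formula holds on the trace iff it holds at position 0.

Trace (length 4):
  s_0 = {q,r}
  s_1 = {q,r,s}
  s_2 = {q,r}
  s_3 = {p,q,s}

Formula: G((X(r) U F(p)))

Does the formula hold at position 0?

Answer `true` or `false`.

s_0={q,r}: G((X(r) U F(p)))=True (X(r) U F(p))=True X(r)=True r=True F(p)=True p=False
s_1={q,r,s}: G((X(r) U F(p)))=True (X(r) U F(p))=True X(r)=True r=True F(p)=True p=False
s_2={q,r}: G((X(r) U F(p)))=True (X(r) U F(p))=True X(r)=False r=True F(p)=True p=False
s_3={p,q,s}: G((X(r) U F(p)))=True (X(r) U F(p))=True X(r)=False r=False F(p)=True p=True

Answer: true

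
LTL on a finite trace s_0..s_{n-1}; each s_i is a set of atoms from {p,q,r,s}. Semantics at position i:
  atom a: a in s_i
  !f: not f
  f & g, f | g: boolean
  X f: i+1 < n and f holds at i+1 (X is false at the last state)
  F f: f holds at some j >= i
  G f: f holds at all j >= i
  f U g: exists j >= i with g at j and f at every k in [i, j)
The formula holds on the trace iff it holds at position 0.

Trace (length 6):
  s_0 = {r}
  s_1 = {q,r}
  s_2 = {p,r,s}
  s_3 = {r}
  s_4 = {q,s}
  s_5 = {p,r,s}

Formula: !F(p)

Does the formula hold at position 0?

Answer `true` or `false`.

s_0={r}: !F(p)=False F(p)=True p=False
s_1={q,r}: !F(p)=False F(p)=True p=False
s_2={p,r,s}: !F(p)=False F(p)=True p=True
s_3={r}: !F(p)=False F(p)=True p=False
s_4={q,s}: !F(p)=False F(p)=True p=False
s_5={p,r,s}: !F(p)=False F(p)=True p=True

Answer: false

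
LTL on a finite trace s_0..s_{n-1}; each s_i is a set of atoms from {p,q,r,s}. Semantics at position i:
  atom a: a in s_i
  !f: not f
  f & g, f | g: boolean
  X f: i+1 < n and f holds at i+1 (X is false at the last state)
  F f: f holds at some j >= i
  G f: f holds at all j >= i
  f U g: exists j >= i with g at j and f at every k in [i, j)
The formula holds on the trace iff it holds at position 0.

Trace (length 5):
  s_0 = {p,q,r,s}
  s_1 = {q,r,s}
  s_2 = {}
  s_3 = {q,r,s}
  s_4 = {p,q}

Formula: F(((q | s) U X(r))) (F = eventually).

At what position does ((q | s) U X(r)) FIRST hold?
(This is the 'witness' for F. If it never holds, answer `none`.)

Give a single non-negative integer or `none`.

Answer: 0

Derivation:
s_0={p,q,r,s}: ((q | s) U X(r))=True (q | s)=True q=True s=True X(r)=True r=True
s_1={q,r,s}: ((q | s) U X(r))=True (q | s)=True q=True s=True X(r)=False r=True
s_2={}: ((q | s) U X(r))=True (q | s)=False q=False s=False X(r)=True r=False
s_3={q,r,s}: ((q | s) U X(r))=False (q | s)=True q=True s=True X(r)=False r=True
s_4={p,q}: ((q | s) U X(r))=False (q | s)=True q=True s=False X(r)=False r=False
F(((q | s) U X(r))) holds; first witness at position 0.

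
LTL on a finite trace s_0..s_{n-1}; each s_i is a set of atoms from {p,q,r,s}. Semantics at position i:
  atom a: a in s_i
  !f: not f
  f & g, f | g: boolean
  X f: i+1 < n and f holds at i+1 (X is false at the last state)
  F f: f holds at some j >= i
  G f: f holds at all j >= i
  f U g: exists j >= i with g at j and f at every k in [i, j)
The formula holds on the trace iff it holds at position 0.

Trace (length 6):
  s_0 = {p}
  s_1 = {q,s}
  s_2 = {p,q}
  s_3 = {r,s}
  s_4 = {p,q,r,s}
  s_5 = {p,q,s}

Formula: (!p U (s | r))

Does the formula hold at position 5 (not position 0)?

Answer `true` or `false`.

s_0={p}: (!p U (s | r))=False !p=False p=True (s | r)=False s=False r=False
s_1={q,s}: (!p U (s | r))=True !p=True p=False (s | r)=True s=True r=False
s_2={p,q}: (!p U (s | r))=False !p=False p=True (s | r)=False s=False r=False
s_3={r,s}: (!p U (s | r))=True !p=True p=False (s | r)=True s=True r=True
s_4={p,q,r,s}: (!p U (s | r))=True !p=False p=True (s | r)=True s=True r=True
s_5={p,q,s}: (!p U (s | r))=True !p=False p=True (s | r)=True s=True r=False
Evaluating at position 5: result = True

Answer: true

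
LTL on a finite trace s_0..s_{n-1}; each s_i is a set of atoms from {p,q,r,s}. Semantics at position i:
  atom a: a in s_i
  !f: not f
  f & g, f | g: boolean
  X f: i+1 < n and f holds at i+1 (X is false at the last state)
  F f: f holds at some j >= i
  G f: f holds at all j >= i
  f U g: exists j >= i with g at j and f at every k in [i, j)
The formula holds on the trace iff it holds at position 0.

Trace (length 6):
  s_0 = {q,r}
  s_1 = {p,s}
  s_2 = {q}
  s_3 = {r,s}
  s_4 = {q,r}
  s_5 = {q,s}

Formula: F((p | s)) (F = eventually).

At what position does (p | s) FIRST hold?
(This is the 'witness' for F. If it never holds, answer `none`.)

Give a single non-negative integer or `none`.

Answer: 1

Derivation:
s_0={q,r}: (p | s)=False p=False s=False
s_1={p,s}: (p | s)=True p=True s=True
s_2={q}: (p | s)=False p=False s=False
s_3={r,s}: (p | s)=True p=False s=True
s_4={q,r}: (p | s)=False p=False s=False
s_5={q,s}: (p | s)=True p=False s=True
F((p | s)) holds; first witness at position 1.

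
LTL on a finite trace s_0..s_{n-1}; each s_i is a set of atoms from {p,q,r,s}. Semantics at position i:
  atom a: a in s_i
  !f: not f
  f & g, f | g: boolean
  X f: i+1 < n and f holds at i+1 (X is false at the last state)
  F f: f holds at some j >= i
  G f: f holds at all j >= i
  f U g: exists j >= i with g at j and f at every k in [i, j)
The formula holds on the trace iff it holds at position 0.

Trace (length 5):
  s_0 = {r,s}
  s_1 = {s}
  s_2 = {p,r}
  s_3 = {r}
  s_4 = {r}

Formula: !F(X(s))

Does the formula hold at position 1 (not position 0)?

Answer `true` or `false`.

Answer: true

Derivation:
s_0={r,s}: !F(X(s))=False F(X(s))=True X(s)=True s=True
s_1={s}: !F(X(s))=True F(X(s))=False X(s)=False s=True
s_2={p,r}: !F(X(s))=True F(X(s))=False X(s)=False s=False
s_3={r}: !F(X(s))=True F(X(s))=False X(s)=False s=False
s_4={r}: !F(X(s))=True F(X(s))=False X(s)=False s=False
Evaluating at position 1: result = True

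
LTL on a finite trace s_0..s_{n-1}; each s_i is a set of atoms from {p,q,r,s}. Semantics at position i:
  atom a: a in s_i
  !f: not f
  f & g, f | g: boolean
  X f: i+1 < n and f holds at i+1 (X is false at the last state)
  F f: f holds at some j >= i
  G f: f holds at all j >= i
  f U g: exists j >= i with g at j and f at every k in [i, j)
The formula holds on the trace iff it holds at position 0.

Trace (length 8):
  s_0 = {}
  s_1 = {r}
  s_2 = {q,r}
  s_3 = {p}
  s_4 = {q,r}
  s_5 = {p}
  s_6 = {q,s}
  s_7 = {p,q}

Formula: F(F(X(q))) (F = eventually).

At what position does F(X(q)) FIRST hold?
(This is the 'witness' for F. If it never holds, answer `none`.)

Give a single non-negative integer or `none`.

Answer: 0

Derivation:
s_0={}: F(X(q))=True X(q)=False q=False
s_1={r}: F(X(q))=True X(q)=True q=False
s_2={q,r}: F(X(q))=True X(q)=False q=True
s_3={p}: F(X(q))=True X(q)=True q=False
s_4={q,r}: F(X(q))=True X(q)=False q=True
s_5={p}: F(X(q))=True X(q)=True q=False
s_6={q,s}: F(X(q))=True X(q)=True q=True
s_7={p,q}: F(X(q))=False X(q)=False q=True
F(F(X(q))) holds; first witness at position 0.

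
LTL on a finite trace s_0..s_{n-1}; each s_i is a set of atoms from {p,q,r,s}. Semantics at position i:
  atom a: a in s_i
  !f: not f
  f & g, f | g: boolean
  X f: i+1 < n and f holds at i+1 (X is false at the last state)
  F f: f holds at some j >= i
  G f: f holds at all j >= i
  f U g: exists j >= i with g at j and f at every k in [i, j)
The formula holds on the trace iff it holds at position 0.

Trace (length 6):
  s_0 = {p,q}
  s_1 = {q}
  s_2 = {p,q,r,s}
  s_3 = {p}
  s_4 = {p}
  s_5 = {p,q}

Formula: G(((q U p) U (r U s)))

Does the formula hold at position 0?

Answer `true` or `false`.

s_0={p,q}: G(((q U p) U (r U s)))=False ((q U p) U (r U s))=True (q U p)=True q=True p=True (r U s)=False r=False s=False
s_1={q}: G(((q U p) U (r U s)))=False ((q U p) U (r U s))=True (q U p)=True q=True p=False (r U s)=False r=False s=False
s_2={p,q,r,s}: G(((q U p) U (r U s)))=False ((q U p) U (r U s))=True (q U p)=True q=True p=True (r U s)=True r=True s=True
s_3={p}: G(((q U p) U (r U s)))=False ((q U p) U (r U s))=False (q U p)=True q=False p=True (r U s)=False r=False s=False
s_4={p}: G(((q U p) U (r U s)))=False ((q U p) U (r U s))=False (q U p)=True q=False p=True (r U s)=False r=False s=False
s_5={p,q}: G(((q U p) U (r U s)))=False ((q U p) U (r U s))=False (q U p)=True q=True p=True (r U s)=False r=False s=False

Answer: false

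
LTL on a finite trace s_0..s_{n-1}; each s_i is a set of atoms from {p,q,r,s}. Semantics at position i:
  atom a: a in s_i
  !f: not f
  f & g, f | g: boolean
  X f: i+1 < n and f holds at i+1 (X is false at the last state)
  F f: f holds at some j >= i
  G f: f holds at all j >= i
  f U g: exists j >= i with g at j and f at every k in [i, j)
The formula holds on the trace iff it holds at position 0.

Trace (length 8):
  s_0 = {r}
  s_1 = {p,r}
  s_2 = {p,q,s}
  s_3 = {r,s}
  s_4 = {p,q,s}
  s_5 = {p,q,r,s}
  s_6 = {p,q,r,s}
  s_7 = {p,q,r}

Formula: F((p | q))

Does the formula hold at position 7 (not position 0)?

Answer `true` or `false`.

Answer: true

Derivation:
s_0={r}: F((p | q))=True (p | q)=False p=False q=False
s_1={p,r}: F((p | q))=True (p | q)=True p=True q=False
s_2={p,q,s}: F((p | q))=True (p | q)=True p=True q=True
s_3={r,s}: F((p | q))=True (p | q)=False p=False q=False
s_4={p,q,s}: F((p | q))=True (p | q)=True p=True q=True
s_5={p,q,r,s}: F((p | q))=True (p | q)=True p=True q=True
s_6={p,q,r,s}: F((p | q))=True (p | q)=True p=True q=True
s_7={p,q,r}: F((p | q))=True (p | q)=True p=True q=True
Evaluating at position 7: result = True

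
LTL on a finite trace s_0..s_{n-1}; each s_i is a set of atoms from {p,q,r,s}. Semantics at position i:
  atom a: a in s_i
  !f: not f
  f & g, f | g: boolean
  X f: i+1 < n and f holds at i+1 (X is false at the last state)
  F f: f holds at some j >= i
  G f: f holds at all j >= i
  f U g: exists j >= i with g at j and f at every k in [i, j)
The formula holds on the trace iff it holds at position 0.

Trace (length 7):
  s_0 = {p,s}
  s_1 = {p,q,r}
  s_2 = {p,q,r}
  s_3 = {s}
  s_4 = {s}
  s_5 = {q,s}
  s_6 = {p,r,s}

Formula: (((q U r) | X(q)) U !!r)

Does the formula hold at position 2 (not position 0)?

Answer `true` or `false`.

s_0={p,s}: (((q U r) | X(q)) U !!r)=True ((q U r) | X(q))=True (q U r)=False q=False r=False X(q)=True !!r=False !r=True
s_1={p,q,r}: (((q U r) | X(q)) U !!r)=True ((q U r) | X(q))=True (q U r)=True q=True r=True X(q)=True !!r=True !r=False
s_2={p,q,r}: (((q U r) | X(q)) U !!r)=True ((q U r) | X(q))=True (q U r)=True q=True r=True X(q)=False !!r=True !r=False
s_3={s}: (((q U r) | X(q)) U !!r)=False ((q U r) | X(q))=False (q U r)=False q=False r=False X(q)=False !!r=False !r=True
s_4={s}: (((q U r) | X(q)) U !!r)=True ((q U r) | X(q))=True (q U r)=False q=False r=False X(q)=True !!r=False !r=True
s_5={q,s}: (((q U r) | X(q)) U !!r)=True ((q U r) | X(q))=True (q U r)=True q=True r=False X(q)=False !!r=False !r=True
s_6={p,r,s}: (((q U r) | X(q)) U !!r)=True ((q U r) | X(q))=True (q U r)=True q=False r=True X(q)=False !!r=True !r=False
Evaluating at position 2: result = True

Answer: true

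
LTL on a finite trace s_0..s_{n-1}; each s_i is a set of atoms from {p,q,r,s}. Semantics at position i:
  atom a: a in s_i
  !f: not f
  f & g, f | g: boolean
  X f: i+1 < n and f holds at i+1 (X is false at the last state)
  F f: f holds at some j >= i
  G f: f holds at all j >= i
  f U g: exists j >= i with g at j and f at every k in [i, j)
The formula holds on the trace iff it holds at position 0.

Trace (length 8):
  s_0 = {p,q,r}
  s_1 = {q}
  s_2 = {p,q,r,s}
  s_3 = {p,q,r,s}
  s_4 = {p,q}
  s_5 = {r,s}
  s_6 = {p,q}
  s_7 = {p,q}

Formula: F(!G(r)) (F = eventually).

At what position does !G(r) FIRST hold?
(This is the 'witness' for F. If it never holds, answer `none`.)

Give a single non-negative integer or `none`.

s_0={p,q,r}: !G(r)=True G(r)=False r=True
s_1={q}: !G(r)=True G(r)=False r=False
s_2={p,q,r,s}: !G(r)=True G(r)=False r=True
s_3={p,q,r,s}: !G(r)=True G(r)=False r=True
s_4={p,q}: !G(r)=True G(r)=False r=False
s_5={r,s}: !G(r)=True G(r)=False r=True
s_6={p,q}: !G(r)=True G(r)=False r=False
s_7={p,q}: !G(r)=True G(r)=False r=False
F(!G(r)) holds; first witness at position 0.

Answer: 0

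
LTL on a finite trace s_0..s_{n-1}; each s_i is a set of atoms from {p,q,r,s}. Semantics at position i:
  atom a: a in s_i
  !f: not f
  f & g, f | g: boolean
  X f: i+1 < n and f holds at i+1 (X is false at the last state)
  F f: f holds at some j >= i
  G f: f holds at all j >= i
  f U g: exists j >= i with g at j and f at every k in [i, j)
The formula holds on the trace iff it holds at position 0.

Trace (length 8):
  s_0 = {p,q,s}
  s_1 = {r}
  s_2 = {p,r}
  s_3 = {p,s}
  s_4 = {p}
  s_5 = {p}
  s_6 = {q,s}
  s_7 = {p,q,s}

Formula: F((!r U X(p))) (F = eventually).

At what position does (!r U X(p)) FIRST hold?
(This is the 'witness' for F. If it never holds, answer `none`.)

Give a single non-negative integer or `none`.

Answer: 0

Derivation:
s_0={p,q,s}: (!r U X(p))=True !r=True r=False X(p)=False p=True
s_1={r}: (!r U X(p))=True !r=False r=True X(p)=True p=False
s_2={p,r}: (!r U X(p))=True !r=False r=True X(p)=True p=True
s_3={p,s}: (!r U X(p))=True !r=True r=False X(p)=True p=True
s_4={p}: (!r U X(p))=True !r=True r=False X(p)=True p=True
s_5={p}: (!r U X(p))=True !r=True r=False X(p)=False p=True
s_6={q,s}: (!r U X(p))=True !r=True r=False X(p)=True p=False
s_7={p,q,s}: (!r U X(p))=False !r=True r=False X(p)=False p=True
F((!r U X(p))) holds; first witness at position 0.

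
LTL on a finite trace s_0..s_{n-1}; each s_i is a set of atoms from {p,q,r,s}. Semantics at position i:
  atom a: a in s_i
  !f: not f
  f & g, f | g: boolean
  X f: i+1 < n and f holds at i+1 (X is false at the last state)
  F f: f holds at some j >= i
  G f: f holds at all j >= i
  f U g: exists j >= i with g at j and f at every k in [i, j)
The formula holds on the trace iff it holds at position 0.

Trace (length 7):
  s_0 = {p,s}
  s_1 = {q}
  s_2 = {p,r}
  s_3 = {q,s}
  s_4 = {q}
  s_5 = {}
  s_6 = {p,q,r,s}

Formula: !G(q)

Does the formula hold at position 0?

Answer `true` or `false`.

s_0={p,s}: !G(q)=True G(q)=False q=False
s_1={q}: !G(q)=True G(q)=False q=True
s_2={p,r}: !G(q)=True G(q)=False q=False
s_3={q,s}: !G(q)=True G(q)=False q=True
s_4={q}: !G(q)=True G(q)=False q=True
s_5={}: !G(q)=True G(q)=False q=False
s_6={p,q,r,s}: !G(q)=False G(q)=True q=True

Answer: true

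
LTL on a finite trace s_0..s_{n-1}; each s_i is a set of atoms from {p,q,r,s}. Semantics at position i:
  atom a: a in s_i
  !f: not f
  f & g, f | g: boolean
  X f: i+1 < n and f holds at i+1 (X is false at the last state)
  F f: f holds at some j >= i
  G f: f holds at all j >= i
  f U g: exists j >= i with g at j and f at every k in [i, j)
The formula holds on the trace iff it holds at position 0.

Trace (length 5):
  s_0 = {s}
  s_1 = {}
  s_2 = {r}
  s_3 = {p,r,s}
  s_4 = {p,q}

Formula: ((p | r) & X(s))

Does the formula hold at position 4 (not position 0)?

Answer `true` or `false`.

s_0={s}: ((p | r) & X(s))=False (p | r)=False p=False r=False X(s)=False s=True
s_1={}: ((p | r) & X(s))=False (p | r)=False p=False r=False X(s)=False s=False
s_2={r}: ((p | r) & X(s))=True (p | r)=True p=False r=True X(s)=True s=False
s_3={p,r,s}: ((p | r) & X(s))=False (p | r)=True p=True r=True X(s)=False s=True
s_4={p,q}: ((p | r) & X(s))=False (p | r)=True p=True r=False X(s)=False s=False
Evaluating at position 4: result = False

Answer: false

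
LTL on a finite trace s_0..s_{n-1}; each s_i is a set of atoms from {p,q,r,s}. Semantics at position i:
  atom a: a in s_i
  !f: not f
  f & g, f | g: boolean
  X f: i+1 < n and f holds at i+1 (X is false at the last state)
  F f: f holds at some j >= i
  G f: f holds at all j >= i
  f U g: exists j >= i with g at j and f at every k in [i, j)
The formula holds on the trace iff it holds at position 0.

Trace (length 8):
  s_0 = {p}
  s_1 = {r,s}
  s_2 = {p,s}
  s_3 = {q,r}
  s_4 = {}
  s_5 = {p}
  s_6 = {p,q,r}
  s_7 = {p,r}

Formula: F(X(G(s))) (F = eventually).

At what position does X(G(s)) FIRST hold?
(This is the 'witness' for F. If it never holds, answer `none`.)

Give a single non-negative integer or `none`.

s_0={p}: X(G(s))=False G(s)=False s=False
s_1={r,s}: X(G(s))=False G(s)=False s=True
s_2={p,s}: X(G(s))=False G(s)=False s=True
s_3={q,r}: X(G(s))=False G(s)=False s=False
s_4={}: X(G(s))=False G(s)=False s=False
s_5={p}: X(G(s))=False G(s)=False s=False
s_6={p,q,r}: X(G(s))=False G(s)=False s=False
s_7={p,r}: X(G(s))=False G(s)=False s=False
F(X(G(s))) does not hold (no witness exists).

Answer: none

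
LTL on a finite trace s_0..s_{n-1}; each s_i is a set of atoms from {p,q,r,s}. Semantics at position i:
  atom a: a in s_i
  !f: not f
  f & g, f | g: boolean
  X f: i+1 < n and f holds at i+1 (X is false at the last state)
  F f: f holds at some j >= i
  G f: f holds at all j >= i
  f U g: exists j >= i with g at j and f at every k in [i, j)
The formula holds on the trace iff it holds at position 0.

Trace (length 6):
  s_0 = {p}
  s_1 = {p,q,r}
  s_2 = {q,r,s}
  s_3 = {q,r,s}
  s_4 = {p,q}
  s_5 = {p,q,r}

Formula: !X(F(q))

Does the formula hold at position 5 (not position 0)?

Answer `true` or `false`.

s_0={p}: !X(F(q))=False X(F(q))=True F(q)=True q=False
s_1={p,q,r}: !X(F(q))=False X(F(q))=True F(q)=True q=True
s_2={q,r,s}: !X(F(q))=False X(F(q))=True F(q)=True q=True
s_3={q,r,s}: !X(F(q))=False X(F(q))=True F(q)=True q=True
s_4={p,q}: !X(F(q))=False X(F(q))=True F(q)=True q=True
s_5={p,q,r}: !X(F(q))=True X(F(q))=False F(q)=True q=True
Evaluating at position 5: result = True

Answer: true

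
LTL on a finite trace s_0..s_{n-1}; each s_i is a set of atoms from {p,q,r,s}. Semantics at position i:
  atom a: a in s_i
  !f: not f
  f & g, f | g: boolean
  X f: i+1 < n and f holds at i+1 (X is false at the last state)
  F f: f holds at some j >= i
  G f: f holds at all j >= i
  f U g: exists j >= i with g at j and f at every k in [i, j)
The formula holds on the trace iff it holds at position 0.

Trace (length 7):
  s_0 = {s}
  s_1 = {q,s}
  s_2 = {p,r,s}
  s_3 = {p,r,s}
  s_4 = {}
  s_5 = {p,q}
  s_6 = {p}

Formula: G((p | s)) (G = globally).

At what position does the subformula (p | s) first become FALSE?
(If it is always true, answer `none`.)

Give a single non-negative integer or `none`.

Answer: 4

Derivation:
s_0={s}: (p | s)=True p=False s=True
s_1={q,s}: (p | s)=True p=False s=True
s_2={p,r,s}: (p | s)=True p=True s=True
s_3={p,r,s}: (p | s)=True p=True s=True
s_4={}: (p | s)=False p=False s=False
s_5={p,q}: (p | s)=True p=True s=False
s_6={p}: (p | s)=True p=True s=False
G((p | s)) holds globally = False
First violation at position 4.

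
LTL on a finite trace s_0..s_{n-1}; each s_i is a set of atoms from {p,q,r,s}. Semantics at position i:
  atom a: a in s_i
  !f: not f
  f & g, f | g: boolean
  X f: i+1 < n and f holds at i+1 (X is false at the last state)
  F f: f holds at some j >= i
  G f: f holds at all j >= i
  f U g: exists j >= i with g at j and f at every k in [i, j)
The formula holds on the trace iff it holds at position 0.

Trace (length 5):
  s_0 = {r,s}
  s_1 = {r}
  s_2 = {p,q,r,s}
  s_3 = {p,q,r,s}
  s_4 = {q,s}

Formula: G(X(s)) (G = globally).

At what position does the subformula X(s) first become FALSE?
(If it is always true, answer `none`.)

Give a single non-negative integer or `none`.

Answer: 0

Derivation:
s_0={r,s}: X(s)=False s=True
s_1={r}: X(s)=True s=False
s_2={p,q,r,s}: X(s)=True s=True
s_3={p,q,r,s}: X(s)=True s=True
s_4={q,s}: X(s)=False s=True
G(X(s)) holds globally = False
First violation at position 0.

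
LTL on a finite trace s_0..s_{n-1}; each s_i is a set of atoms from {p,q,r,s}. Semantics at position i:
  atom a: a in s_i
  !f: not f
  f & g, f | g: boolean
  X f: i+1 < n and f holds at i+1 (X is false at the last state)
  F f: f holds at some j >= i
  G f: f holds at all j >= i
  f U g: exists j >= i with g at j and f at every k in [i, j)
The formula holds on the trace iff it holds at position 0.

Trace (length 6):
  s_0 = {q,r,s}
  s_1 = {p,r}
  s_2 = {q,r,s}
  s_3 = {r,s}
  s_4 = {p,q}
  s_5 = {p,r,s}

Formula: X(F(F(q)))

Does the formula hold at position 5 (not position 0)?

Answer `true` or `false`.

Answer: false

Derivation:
s_0={q,r,s}: X(F(F(q)))=True F(F(q))=True F(q)=True q=True
s_1={p,r}: X(F(F(q)))=True F(F(q))=True F(q)=True q=False
s_2={q,r,s}: X(F(F(q)))=True F(F(q))=True F(q)=True q=True
s_3={r,s}: X(F(F(q)))=True F(F(q))=True F(q)=True q=False
s_4={p,q}: X(F(F(q)))=False F(F(q))=True F(q)=True q=True
s_5={p,r,s}: X(F(F(q)))=False F(F(q))=False F(q)=False q=False
Evaluating at position 5: result = False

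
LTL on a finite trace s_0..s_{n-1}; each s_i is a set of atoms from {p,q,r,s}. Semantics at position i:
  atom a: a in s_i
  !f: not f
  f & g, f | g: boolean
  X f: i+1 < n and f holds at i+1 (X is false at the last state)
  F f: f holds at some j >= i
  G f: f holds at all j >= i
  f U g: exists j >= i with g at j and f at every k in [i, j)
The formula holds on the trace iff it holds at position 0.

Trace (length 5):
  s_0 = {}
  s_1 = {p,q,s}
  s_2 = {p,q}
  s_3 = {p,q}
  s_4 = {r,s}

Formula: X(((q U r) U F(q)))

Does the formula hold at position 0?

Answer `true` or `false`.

s_0={}: X(((q U r) U F(q)))=True ((q U r) U F(q))=True (q U r)=False q=False r=False F(q)=True
s_1={p,q,s}: X(((q U r) U F(q)))=True ((q U r) U F(q))=True (q U r)=True q=True r=False F(q)=True
s_2={p,q}: X(((q U r) U F(q)))=True ((q U r) U F(q))=True (q U r)=True q=True r=False F(q)=True
s_3={p,q}: X(((q U r) U F(q)))=False ((q U r) U F(q))=True (q U r)=True q=True r=False F(q)=True
s_4={r,s}: X(((q U r) U F(q)))=False ((q U r) U F(q))=False (q U r)=True q=False r=True F(q)=False

Answer: true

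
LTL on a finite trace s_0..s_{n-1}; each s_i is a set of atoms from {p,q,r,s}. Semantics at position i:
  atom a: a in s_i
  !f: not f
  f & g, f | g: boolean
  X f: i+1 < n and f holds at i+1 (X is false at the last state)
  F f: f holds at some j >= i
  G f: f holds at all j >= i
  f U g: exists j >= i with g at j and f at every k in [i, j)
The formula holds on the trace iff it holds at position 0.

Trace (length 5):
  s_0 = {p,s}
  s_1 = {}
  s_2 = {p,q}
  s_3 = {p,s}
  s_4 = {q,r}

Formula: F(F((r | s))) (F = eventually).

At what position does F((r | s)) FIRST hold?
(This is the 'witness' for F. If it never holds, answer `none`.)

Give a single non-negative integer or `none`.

s_0={p,s}: F((r | s))=True (r | s)=True r=False s=True
s_1={}: F((r | s))=True (r | s)=False r=False s=False
s_2={p,q}: F((r | s))=True (r | s)=False r=False s=False
s_3={p,s}: F((r | s))=True (r | s)=True r=False s=True
s_4={q,r}: F((r | s))=True (r | s)=True r=True s=False
F(F((r | s))) holds; first witness at position 0.

Answer: 0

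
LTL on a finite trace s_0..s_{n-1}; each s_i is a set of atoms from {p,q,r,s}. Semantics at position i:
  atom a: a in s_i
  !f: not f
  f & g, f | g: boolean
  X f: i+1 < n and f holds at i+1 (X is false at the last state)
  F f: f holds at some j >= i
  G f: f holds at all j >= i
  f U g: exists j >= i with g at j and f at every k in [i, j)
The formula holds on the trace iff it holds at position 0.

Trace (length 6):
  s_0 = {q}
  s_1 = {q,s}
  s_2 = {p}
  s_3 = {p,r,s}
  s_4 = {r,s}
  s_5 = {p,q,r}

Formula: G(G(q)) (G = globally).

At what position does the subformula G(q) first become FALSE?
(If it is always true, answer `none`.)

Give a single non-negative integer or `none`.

s_0={q}: G(q)=False q=True
s_1={q,s}: G(q)=False q=True
s_2={p}: G(q)=False q=False
s_3={p,r,s}: G(q)=False q=False
s_4={r,s}: G(q)=False q=False
s_5={p,q,r}: G(q)=True q=True
G(G(q)) holds globally = False
First violation at position 0.

Answer: 0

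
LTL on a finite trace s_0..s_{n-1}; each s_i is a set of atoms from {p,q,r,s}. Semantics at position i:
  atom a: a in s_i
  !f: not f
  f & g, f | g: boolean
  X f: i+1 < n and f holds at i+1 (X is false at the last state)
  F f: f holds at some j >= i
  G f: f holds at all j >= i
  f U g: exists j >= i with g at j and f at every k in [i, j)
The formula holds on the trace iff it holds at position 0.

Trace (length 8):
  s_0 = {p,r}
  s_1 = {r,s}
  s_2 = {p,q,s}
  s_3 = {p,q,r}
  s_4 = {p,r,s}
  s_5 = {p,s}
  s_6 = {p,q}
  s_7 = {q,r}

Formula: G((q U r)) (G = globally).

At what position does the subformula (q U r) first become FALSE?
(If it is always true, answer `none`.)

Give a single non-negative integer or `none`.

s_0={p,r}: (q U r)=True q=False r=True
s_1={r,s}: (q U r)=True q=False r=True
s_2={p,q,s}: (q U r)=True q=True r=False
s_3={p,q,r}: (q U r)=True q=True r=True
s_4={p,r,s}: (q U r)=True q=False r=True
s_5={p,s}: (q U r)=False q=False r=False
s_6={p,q}: (q U r)=True q=True r=False
s_7={q,r}: (q U r)=True q=True r=True
G((q U r)) holds globally = False
First violation at position 5.

Answer: 5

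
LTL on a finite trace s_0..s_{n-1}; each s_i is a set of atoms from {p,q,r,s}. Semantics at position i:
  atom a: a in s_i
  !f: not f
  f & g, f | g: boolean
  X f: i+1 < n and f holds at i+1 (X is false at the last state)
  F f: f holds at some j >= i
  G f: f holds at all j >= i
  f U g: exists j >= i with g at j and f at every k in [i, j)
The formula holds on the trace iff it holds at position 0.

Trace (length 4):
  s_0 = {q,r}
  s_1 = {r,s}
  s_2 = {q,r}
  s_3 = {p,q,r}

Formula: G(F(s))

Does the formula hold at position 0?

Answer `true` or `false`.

Answer: false

Derivation:
s_0={q,r}: G(F(s))=False F(s)=True s=False
s_1={r,s}: G(F(s))=False F(s)=True s=True
s_2={q,r}: G(F(s))=False F(s)=False s=False
s_3={p,q,r}: G(F(s))=False F(s)=False s=False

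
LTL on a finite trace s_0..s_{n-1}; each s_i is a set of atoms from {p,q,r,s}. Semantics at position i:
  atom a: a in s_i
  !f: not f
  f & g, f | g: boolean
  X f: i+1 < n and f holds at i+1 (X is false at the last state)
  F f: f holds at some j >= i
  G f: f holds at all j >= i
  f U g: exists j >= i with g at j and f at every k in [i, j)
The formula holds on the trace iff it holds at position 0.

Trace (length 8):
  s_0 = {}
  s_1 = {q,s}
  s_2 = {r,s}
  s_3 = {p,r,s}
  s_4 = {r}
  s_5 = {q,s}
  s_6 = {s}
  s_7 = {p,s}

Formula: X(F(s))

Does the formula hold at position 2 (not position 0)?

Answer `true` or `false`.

Answer: true

Derivation:
s_0={}: X(F(s))=True F(s)=True s=False
s_1={q,s}: X(F(s))=True F(s)=True s=True
s_2={r,s}: X(F(s))=True F(s)=True s=True
s_3={p,r,s}: X(F(s))=True F(s)=True s=True
s_4={r}: X(F(s))=True F(s)=True s=False
s_5={q,s}: X(F(s))=True F(s)=True s=True
s_6={s}: X(F(s))=True F(s)=True s=True
s_7={p,s}: X(F(s))=False F(s)=True s=True
Evaluating at position 2: result = True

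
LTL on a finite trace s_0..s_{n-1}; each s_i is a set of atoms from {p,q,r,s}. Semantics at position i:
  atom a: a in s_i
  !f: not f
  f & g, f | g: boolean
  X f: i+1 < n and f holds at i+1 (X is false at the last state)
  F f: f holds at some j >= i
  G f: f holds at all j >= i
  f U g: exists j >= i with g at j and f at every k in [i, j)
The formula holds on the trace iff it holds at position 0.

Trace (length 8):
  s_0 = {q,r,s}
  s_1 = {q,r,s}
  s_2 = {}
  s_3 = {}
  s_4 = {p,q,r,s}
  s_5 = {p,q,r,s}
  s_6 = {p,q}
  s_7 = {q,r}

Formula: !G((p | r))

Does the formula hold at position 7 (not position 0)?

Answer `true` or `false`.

Answer: false

Derivation:
s_0={q,r,s}: !G((p | r))=True G((p | r))=False (p | r)=True p=False r=True
s_1={q,r,s}: !G((p | r))=True G((p | r))=False (p | r)=True p=False r=True
s_2={}: !G((p | r))=True G((p | r))=False (p | r)=False p=False r=False
s_3={}: !G((p | r))=True G((p | r))=False (p | r)=False p=False r=False
s_4={p,q,r,s}: !G((p | r))=False G((p | r))=True (p | r)=True p=True r=True
s_5={p,q,r,s}: !G((p | r))=False G((p | r))=True (p | r)=True p=True r=True
s_6={p,q}: !G((p | r))=False G((p | r))=True (p | r)=True p=True r=False
s_7={q,r}: !G((p | r))=False G((p | r))=True (p | r)=True p=False r=True
Evaluating at position 7: result = False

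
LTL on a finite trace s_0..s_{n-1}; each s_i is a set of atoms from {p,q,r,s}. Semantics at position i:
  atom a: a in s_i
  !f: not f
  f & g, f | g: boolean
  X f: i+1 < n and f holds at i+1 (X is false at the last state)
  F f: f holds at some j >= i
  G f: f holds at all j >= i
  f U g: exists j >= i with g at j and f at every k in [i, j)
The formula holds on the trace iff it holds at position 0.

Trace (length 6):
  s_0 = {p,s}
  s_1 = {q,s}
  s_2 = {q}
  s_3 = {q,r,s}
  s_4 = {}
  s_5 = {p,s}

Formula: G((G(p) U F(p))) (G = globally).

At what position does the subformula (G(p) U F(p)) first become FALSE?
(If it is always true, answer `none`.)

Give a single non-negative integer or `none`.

s_0={p,s}: (G(p) U F(p))=True G(p)=False p=True F(p)=True
s_1={q,s}: (G(p) U F(p))=True G(p)=False p=False F(p)=True
s_2={q}: (G(p) U F(p))=True G(p)=False p=False F(p)=True
s_3={q,r,s}: (G(p) U F(p))=True G(p)=False p=False F(p)=True
s_4={}: (G(p) U F(p))=True G(p)=False p=False F(p)=True
s_5={p,s}: (G(p) U F(p))=True G(p)=True p=True F(p)=True
G((G(p) U F(p))) holds globally = True
No violation — formula holds at every position.

Answer: none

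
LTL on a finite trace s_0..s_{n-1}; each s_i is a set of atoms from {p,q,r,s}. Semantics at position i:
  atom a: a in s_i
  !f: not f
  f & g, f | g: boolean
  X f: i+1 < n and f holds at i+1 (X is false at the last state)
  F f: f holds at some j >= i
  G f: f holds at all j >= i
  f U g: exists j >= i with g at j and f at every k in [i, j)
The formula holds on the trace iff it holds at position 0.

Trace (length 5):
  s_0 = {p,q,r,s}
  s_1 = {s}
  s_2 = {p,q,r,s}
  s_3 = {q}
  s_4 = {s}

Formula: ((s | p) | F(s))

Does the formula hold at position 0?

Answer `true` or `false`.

Answer: true

Derivation:
s_0={p,q,r,s}: ((s | p) | F(s))=True (s | p)=True s=True p=True F(s)=True
s_1={s}: ((s | p) | F(s))=True (s | p)=True s=True p=False F(s)=True
s_2={p,q,r,s}: ((s | p) | F(s))=True (s | p)=True s=True p=True F(s)=True
s_3={q}: ((s | p) | F(s))=True (s | p)=False s=False p=False F(s)=True
s_4={s}: ((s | p) | F(s))=True (s | p)=True s=True p=False F(s)=True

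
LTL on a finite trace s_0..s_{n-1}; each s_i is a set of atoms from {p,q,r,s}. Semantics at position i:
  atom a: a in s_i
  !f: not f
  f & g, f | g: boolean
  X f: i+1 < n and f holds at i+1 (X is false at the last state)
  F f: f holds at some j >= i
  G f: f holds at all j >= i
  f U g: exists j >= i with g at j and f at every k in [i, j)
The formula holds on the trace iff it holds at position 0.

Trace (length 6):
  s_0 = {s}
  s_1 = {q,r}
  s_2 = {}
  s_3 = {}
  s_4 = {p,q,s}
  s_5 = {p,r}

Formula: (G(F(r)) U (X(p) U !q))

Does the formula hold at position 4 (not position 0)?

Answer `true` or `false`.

s_0={s}: (G(F(r)) U (X(p) U !q))=True G(F(r))=True F(r)=True r=False (X(p) U !q)=True X(p)=False p=False !q=True q=False
s_1={q,r}: (G(F(r)) U (X(p) U !q))=True G(F(r))=True F(r)=True r=True (X(p) U !q)=False X(p)=False p=False !q=False q=True
s_2={}: (G(F(r)) U (X(p) U !q))=True G(F(r))=True F(r)=True r=False (X(p) U !q)=True X(p)=False p=False !q=True q=False
s_3={}: (G(F(r)) U (X(p) U !q))=True G(F(r))=True F(r)=True r=False (X(p) U !q)=True X(p)=True p=False !q=True q=False
s_4={p,q,s}: (G(F(r)) U (X(p) U !q))=True G(F(r))=True F(r)=True r=False (X(p) U !q)=True X(p)=True p=True !q=False q=True
s_5={p,r}: (G(F(r)) U (X(p) U !q))=True G(F(r))=True F(r)=True r=True (X(p) U !q)=True X(p)=False p=True !q=True q=False
Evaluating at position 4: result = True

Answer: true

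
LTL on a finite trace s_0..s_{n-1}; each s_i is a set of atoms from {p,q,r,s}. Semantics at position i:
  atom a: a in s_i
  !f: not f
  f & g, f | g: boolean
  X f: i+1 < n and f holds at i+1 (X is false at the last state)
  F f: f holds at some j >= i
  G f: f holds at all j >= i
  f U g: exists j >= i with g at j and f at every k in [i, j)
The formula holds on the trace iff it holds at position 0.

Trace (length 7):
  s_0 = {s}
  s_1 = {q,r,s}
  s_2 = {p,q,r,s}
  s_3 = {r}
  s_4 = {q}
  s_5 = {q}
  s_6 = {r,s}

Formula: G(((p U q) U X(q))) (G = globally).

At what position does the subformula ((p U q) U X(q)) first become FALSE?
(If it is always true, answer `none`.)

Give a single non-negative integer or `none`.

s_0={s}: ((p U q) U X(q))=True (p U q)=False p=False q=False X(q)=True
s_1={q,r,s}: ((p U q) U X(q))=True (p U q)=True p=False q=True X(q)=True
s_2={p,q,r,s}: ((p U q) U X(q))=True (p U q)=True p=True q=True X(q)=False
s_3={r}: ((p U q) U X(q))=True (p U q)=False p=False q=False X(q)=True
s_4={q}: ((p U q) U X(q))=True (p U q)=True p=False q=True X(q)=True
s_5={q}: ((p U q) U X(q))=False (p U q)=True p=False q=True X(q)=False
s_6={r,s}: ((p U q) U X(q))=False (p U q)=False p=False q=False X(q)=False
G(((p U q) U X(q))) holds globally = False
First violation at position 5.

Answer: 5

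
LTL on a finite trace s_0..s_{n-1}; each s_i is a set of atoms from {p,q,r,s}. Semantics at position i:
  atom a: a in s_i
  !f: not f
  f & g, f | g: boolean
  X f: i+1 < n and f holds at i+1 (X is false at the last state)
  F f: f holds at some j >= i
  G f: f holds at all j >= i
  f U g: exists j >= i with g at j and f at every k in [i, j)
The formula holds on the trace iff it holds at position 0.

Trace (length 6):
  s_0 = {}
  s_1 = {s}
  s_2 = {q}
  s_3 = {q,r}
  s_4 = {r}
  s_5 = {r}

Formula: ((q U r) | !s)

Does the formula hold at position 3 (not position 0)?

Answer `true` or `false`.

Answer: true

Derivation:
s_0={}: ((q U r) | !s)=True (q U r)=False q=False r=False !s=True s=False
s_1={s}: ((q U r) | !s)=False (q U r)=False q=False r=False !s=False s=True
s_2={q}: ((q U r) | !s)=True (q U r)=True q=True r=False !s=True s=False
s_3={q,r}: ((q U r) | !s)=True (q U r)=True q=True r=True !s=True s=False
s_4={r}: ((q U r) | !s)=True (q U r)=True q=False r=True !s=True s=False
s_5={r}: ((q U r) | !s)=True (q U r)=True q=False r=True !s=True s=False
Evaluating at position 3: result = True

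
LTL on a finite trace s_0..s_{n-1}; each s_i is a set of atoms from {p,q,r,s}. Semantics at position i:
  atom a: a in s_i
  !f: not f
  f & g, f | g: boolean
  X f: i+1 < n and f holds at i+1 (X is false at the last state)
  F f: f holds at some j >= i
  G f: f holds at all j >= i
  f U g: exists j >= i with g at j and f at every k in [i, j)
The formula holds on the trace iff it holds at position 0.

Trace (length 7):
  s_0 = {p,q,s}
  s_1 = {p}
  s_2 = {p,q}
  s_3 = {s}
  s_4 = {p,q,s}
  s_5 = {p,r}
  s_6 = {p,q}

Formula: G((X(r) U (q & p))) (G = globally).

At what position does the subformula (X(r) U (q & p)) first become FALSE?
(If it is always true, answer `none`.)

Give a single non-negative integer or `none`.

Answer: 1

Derivation:
s_0={p,q,s}: (X(r) U (q & p))=True X(r)=False r=False (q & p)=True q=True p=True
s_1={p}: (X(r) U (q & p))=False X(r)=False r=False (q & p)=False q=False p=True
s_2={p,q}: (X(r) U (q & p))=True X(r)=False r=False (q & p)=True q=True p=True
s_3={s}: (X(r) U (q & p))=False X(r)=False r=False (q & p)=False q=False p=False
s_4={p,q,s}: (X(r) U (q & p))=True X(r)=True r=False (q & p)=True q=True p=True
s_5={p,r}: (X(r) U (q & p))=False X(r)=False r=True (q & p)=False q=False p=True
s_6={p,q}: (X(r) U (q & p))=True X(r)=False r=False (q & p)=True q=True p=True
G((X(r) U (q & p))) holds globally = False
First violation at position 1.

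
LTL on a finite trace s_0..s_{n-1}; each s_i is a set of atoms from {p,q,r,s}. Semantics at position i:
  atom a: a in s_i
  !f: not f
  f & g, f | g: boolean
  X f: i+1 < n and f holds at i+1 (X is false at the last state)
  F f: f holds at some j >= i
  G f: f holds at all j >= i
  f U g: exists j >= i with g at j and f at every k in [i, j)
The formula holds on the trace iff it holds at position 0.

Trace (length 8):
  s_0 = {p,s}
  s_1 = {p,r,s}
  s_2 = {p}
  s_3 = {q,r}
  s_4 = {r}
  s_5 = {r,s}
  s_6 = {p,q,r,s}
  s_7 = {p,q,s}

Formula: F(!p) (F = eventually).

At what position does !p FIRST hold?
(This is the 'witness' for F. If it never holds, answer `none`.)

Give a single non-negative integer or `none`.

s_0={p,s}: !p=False p=True
s_1={p,r,s}: !p=False p=True
s_2={p}: !p=False p=True
s_3={q,r}: !p=True p=False
s_4={r}: !p=True p=False
s_5={r,s}: !p=True p=False
s_6={p,q,r,s}: !p=False p=True
s_7={p,q,s}: !p=False p=True
F(!p) holds; first witness at position 3.

Answer: 3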